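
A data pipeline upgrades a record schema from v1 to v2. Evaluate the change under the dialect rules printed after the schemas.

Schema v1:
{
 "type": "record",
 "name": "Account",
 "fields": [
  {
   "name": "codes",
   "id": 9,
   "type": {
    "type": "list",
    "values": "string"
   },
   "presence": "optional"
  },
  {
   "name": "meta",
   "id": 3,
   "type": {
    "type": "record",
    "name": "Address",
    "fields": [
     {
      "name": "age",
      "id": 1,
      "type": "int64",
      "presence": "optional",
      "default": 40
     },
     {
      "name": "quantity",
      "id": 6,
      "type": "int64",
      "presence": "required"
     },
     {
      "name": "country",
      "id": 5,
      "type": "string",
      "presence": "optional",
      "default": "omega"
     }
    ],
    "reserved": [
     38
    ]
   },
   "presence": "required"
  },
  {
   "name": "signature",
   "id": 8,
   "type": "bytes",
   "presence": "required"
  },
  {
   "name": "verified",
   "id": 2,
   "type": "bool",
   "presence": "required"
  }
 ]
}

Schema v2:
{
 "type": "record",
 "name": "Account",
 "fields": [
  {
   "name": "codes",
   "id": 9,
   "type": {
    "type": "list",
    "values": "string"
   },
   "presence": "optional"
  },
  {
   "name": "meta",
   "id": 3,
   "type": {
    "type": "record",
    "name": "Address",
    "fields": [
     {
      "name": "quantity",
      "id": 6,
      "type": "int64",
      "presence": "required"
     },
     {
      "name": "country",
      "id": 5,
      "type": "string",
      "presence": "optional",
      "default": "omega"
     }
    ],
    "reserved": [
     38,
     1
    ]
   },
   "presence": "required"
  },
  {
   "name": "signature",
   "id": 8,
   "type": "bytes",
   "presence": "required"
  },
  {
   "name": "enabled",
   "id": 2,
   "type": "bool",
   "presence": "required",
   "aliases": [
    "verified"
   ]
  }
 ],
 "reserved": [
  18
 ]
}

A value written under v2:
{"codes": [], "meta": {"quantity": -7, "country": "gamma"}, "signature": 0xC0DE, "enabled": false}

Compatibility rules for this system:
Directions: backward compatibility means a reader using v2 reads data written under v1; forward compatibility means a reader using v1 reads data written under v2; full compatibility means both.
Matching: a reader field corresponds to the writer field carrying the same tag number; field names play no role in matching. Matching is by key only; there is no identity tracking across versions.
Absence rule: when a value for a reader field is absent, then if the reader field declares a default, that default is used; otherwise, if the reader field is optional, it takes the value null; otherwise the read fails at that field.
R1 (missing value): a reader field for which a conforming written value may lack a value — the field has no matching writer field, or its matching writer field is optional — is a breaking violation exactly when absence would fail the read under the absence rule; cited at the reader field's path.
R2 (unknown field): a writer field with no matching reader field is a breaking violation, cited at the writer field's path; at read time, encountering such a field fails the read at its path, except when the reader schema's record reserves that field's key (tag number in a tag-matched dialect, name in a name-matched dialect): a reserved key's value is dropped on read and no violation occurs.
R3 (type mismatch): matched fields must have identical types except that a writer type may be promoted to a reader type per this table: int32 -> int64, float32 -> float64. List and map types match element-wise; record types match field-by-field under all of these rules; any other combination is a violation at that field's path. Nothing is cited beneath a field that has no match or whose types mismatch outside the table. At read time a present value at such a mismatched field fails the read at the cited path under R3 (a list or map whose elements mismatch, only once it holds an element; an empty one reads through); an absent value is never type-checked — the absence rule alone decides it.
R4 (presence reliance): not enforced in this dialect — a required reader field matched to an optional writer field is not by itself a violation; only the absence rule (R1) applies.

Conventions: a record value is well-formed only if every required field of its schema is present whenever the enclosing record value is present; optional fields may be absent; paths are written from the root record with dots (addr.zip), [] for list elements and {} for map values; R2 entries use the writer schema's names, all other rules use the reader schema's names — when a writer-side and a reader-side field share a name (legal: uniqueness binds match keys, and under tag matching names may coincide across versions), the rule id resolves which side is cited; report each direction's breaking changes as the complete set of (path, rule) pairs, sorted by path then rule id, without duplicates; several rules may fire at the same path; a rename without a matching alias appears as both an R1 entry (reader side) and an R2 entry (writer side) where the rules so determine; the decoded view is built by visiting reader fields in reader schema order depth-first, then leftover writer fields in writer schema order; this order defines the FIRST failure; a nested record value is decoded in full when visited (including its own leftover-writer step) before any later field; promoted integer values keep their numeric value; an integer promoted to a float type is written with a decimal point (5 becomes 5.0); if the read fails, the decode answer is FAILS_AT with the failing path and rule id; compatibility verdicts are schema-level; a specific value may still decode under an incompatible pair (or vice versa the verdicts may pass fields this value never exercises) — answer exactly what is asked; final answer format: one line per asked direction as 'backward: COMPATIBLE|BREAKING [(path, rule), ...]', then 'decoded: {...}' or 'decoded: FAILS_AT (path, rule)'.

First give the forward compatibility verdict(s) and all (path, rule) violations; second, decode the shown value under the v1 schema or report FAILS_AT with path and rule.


each type pair in Account: writer, then reader
forward for Account (reader v1, writer v2):
  codes: paired with writer codes (list<string> -> list<string>; writer optional)
  meta: paired with writer meta (Address -> Address; writer required)
  signature: paired with writer signature (bytes -> bytes; writer required)
  verified: paired with writer enabled (bool -> bool; writer required)
  no writer field matches reader meta.age
  meta.quantity: paired with writer meta.quantity (int64 -> int64; writer required)
  meta.country: paired with writer meta.country (string -> string; writer optional)
  nothing fires on Account: forward is COMPATIBLE
decode (reader v1):
  codes := []
  meta.age := 40 (absent -> default)
  meta.quantity := -7
  meta.country := "gamma"
  signature := 0xC0DE
  verified := false (from writer enabled)
  => decoded: {"codes": [], "meta": {"age": 40, "quantity": -7, "country": "gamma"}, "signature": 0xC0DE, "verified": false}
ruling out the remaining Account differences:
  removed field age from record Address (its key 1 joins the reserved list) -> no rule fires on it in Account's dialect; the asked verdict holds
  renamed field verified to enabled in record Account (alias verified declared on the renamed field) -> no rule fires on it in Account's dialect; the asked verdict holds

forward: COMPATIBLE []; decoded: {"codes": [], "meta": {"age": 40, "quantity": -7, "country": "gamma"}, "signature": 0xC0DE, "verified": false}


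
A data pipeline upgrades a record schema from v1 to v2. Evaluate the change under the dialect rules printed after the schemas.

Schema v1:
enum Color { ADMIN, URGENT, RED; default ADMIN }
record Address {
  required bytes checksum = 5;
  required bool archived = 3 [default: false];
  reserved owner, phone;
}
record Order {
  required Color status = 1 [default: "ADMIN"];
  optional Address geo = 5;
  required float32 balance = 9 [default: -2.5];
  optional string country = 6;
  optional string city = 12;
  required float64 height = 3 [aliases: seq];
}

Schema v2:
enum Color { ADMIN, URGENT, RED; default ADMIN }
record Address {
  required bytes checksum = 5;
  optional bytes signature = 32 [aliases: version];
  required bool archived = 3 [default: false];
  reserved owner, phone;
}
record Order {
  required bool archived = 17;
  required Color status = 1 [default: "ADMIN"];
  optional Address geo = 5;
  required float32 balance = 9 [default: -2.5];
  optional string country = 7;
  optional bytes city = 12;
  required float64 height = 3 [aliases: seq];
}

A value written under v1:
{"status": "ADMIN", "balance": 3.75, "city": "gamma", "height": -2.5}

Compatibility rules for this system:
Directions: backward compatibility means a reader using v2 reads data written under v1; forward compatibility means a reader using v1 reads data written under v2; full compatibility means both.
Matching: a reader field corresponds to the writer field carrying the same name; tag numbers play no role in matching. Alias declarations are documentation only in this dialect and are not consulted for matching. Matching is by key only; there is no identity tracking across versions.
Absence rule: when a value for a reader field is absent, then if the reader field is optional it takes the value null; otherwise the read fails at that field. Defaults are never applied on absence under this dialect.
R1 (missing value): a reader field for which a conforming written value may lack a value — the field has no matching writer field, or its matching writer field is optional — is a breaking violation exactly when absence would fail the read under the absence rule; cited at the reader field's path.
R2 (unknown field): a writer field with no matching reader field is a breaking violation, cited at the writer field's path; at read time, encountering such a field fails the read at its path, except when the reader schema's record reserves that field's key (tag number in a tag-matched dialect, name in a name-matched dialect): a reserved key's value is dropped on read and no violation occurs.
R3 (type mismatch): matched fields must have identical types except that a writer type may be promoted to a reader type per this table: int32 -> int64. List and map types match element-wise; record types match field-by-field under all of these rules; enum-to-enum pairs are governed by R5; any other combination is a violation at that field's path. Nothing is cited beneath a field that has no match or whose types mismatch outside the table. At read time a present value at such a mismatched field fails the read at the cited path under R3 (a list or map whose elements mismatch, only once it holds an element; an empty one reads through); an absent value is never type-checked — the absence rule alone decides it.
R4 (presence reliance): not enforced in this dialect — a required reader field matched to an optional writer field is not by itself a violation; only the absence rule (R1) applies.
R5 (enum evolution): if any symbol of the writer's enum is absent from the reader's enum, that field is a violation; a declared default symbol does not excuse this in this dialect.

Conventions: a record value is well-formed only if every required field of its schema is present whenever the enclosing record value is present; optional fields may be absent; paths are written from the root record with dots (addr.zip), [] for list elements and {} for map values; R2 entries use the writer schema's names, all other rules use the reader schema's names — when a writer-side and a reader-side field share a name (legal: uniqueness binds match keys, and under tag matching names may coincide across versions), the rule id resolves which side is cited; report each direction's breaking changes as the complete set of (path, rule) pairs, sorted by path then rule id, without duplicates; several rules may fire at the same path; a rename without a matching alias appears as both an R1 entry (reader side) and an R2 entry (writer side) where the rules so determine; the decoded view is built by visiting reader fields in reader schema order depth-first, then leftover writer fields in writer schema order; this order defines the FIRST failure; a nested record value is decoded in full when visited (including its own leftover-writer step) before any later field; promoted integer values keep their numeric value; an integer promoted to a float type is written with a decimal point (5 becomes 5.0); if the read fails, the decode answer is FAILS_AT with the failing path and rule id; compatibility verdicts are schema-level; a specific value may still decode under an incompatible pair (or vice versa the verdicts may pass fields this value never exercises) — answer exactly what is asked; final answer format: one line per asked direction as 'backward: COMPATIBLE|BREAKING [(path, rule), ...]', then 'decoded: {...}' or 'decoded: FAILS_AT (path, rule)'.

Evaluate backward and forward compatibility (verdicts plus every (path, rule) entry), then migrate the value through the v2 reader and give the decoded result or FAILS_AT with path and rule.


in Order below, arrows point writer -> reader
checking backward for Order: reader v2 against writer v1:
  no writer field matches reader archived
  status: paired with writer status (Color -> Color; writer required)
  geo: paired with writer geo (Address -> Address; writer optional)
  balance: paired with writer balance (float32 -> float32; writer required)
  country: paired with writer country (string -> string; writer optional)
  city: paired with writer city (string -> bytes; writer optional)
  height: paired with writer height (float64 -> float64; writer required)
  geo.checksum: paired with writer geo.checksum (bytes -> bytes; writer required)
  no writer field matches reader geo.signature
  geo.archived: paired with writer geo.archived (bool -> bool; writer required)
  breaking: (archived, R1)
  breaking: (city, R3)
  => 2 violation(s): backward is BREAKING for Order
checking forward for Order: reader v1 against writer v2:
  status: paired with writer status (Color -> Color; writer required)
  geo: paired with writer geo (Address -> Address; writer optional)
  balance: paired with writer balance (float32 -> float32; writer required)
  country: paired with writer country (string -> string; writer optional)
  city: paired with writer city (bytes -> string; writer optional)
  height: paired with writer height (float64 -> float64; writer required)
  writer archived: unknown to reader
  geo.checksum: paired with writer geo.checksum (bytes -> bytes; writer required)
  geo.archived: paired with writer geo.archived (bool -> bool; writer required)
  writer geo.signature: unknown to reader
  breaking: (archived, R2)
  breaking: (city, R3)
  breaking: (geo.signature, R2)
  => 3 violation(s): forward is BREAKING for Order
migrating the Order value to v2:
  read fails at archived under R1 (no fill)
  => FAILS_AT (archived, R1)

backward: BREAKING [(archived, R1), (city, R3)]; forward: BREAKING [(archived, R2), (city, R3), (geo.signature, R2)]; decoded: FAILS_AT (archived, R1)


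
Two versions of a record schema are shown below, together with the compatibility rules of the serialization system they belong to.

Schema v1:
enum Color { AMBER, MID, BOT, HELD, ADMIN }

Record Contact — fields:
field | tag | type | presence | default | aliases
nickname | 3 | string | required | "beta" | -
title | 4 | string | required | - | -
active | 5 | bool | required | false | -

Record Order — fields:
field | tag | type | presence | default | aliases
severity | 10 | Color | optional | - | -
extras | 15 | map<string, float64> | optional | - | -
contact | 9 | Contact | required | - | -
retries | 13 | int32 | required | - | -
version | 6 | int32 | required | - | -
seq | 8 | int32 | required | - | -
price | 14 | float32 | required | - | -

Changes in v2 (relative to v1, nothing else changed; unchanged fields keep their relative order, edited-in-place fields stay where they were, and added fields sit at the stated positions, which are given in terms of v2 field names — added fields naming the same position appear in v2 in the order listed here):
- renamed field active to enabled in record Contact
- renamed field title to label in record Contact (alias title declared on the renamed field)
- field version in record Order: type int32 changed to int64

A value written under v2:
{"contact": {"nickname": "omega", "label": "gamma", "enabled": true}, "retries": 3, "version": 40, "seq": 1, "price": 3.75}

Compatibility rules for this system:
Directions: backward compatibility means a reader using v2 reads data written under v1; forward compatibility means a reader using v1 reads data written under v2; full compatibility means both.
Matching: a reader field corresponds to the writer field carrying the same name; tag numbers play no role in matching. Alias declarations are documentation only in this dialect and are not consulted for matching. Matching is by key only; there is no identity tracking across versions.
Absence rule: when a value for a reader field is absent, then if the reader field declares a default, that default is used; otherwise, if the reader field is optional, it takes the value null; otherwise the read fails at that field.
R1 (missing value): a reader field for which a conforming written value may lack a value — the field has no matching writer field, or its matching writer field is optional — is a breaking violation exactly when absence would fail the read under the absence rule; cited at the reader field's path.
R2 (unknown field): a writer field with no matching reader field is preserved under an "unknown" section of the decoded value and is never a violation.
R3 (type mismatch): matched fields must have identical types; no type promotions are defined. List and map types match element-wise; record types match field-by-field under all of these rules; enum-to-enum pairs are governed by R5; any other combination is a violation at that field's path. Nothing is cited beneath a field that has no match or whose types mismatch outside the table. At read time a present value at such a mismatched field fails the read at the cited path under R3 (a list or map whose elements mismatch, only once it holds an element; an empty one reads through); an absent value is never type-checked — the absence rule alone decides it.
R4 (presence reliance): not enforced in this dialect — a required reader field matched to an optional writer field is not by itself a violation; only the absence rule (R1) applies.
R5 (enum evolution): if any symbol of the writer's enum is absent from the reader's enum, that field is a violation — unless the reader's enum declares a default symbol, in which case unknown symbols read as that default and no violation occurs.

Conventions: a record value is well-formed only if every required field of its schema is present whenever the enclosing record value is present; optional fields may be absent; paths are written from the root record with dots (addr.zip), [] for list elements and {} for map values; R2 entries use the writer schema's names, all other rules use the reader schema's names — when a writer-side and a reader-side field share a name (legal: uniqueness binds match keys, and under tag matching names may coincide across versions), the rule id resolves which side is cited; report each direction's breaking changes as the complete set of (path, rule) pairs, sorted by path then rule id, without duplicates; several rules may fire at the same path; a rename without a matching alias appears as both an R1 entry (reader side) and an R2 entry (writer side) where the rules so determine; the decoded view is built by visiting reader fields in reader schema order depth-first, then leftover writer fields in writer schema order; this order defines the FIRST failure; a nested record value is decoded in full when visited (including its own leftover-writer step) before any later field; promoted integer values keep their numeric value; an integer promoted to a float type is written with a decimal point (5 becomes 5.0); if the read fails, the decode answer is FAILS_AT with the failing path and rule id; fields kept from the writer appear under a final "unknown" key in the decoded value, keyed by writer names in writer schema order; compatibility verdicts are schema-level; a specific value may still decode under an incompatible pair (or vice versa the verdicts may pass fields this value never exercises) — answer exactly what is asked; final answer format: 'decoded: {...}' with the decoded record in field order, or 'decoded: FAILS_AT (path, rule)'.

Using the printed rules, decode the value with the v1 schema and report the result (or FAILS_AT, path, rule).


the writer's type comes first in each Order pair
decode walk for Order under reader schema v1:
  severity := null (not supplied -> null)
  extras := null (not supplied -> null)
  contact.nickname := "omega"
  read fails at contact.title under R1 (no fill)
  => FAILS_AT (contact.title, R1)
remaining Order differences; none change what is asked:
  renamed field active to enabled in record Contact -> triggers nothing under the printed rules; the Order answer is the same either way
  field version in record Order: type int32 changed to int64 -> matters for Order compatibility verdicts, not for this value's decode

decoded: FAILS_AT (contact.title, R1)


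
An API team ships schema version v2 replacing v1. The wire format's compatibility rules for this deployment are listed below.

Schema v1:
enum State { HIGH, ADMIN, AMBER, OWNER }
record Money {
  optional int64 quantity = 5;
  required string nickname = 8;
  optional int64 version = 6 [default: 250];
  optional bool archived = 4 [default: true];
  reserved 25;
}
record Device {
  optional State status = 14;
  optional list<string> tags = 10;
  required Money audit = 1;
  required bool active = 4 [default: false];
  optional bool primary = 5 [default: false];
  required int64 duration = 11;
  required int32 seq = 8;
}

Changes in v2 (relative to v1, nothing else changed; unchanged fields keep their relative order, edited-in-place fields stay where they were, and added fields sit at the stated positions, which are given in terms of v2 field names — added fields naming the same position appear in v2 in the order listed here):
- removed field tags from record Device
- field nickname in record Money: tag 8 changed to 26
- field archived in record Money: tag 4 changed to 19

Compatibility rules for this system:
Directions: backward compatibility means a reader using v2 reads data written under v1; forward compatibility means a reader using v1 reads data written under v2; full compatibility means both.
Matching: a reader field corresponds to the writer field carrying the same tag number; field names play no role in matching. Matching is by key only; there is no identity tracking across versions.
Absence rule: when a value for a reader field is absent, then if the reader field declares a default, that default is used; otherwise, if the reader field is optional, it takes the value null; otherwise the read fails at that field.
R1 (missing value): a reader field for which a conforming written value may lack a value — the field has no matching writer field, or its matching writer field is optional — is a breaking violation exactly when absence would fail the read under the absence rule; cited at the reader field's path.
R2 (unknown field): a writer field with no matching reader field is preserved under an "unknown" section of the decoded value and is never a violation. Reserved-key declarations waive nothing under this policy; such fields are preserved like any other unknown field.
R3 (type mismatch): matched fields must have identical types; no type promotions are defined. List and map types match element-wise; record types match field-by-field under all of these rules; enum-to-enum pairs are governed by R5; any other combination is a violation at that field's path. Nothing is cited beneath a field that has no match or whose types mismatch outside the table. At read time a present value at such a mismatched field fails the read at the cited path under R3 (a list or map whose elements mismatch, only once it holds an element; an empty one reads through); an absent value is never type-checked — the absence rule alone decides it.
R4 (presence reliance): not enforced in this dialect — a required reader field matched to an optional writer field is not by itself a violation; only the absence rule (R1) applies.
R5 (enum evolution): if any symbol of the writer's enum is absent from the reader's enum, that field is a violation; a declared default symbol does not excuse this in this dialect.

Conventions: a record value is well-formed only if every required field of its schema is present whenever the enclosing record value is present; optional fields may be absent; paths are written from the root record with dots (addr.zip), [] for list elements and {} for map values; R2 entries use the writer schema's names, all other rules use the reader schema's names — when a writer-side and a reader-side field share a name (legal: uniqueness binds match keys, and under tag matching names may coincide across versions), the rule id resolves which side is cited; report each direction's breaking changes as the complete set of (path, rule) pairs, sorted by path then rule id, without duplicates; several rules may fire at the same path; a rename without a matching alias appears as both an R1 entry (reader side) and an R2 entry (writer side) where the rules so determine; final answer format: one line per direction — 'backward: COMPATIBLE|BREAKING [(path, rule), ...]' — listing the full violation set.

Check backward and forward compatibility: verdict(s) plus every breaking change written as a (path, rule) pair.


backward: BREAKING [(audit.nickname, R1)]; forward: BREAKING [(audit.nickname, R1)]

in Device below, arrows point writer -> reader
backward for Device (reader v2, writer v1):
  status: paired with writer status (State -> State; writer optional)
  audit: paired with writer audit (Money -> Money; writer required)
  active: paired with writer active (bool -> bool; writer required)
  primary: paired with writer primary (bool -> bool; writer optional)
  duration: paired with writer duration (int64 -> int64; writer required)
  seq: paired with writer seq (int32 -> int32; writer required)
  writer tags: unknown to reader
  audit.quantity: paired with writer audit.quantity (int64 -> int64; writer optional)
  no writer field matches reader audit.nickname
  audit.version: paired with writer audit.version (int64 -> int64; writer optional)
  no writer field matches reader audit.archived
  writer audit.nickname: unknown to reader
  writer audit.archived: unknown to reader
  breaking: (audit.nickname, R1)
  => 1 violation(s): backward is BREAKING for Device
forward for Device (reader v1, writer v2):
  status: paired with writer status (State -> State; writer optional)
  no writer field matches reader tags
  audit: paired with writer audit (Money -> Money; writer required)
  active: paired with writer active (bool -> bool; writer required)
  primary: paired with writer primary (bool -> bool; writer optional)
  duration: paired with writer duration (int64 -> int64; writer required)
  seq: paired with writer seq (int32 -> int32; writer required)
  audit.quantity: paired with writer audit.quantity (int64 -> int64; writer optional)
  no writer field matches reader audit.nickname
  audit.version: paired with writer audit.version (int64 -> int64; writer optional)
  no writer field matches reader audit.archived
  writer audit.nickname: unknown to reader
  writer audit.archived: unknown to reader
  breaking: (audit.nickname, R1)
  => 1 violation(s): forward is BREAKING for Device


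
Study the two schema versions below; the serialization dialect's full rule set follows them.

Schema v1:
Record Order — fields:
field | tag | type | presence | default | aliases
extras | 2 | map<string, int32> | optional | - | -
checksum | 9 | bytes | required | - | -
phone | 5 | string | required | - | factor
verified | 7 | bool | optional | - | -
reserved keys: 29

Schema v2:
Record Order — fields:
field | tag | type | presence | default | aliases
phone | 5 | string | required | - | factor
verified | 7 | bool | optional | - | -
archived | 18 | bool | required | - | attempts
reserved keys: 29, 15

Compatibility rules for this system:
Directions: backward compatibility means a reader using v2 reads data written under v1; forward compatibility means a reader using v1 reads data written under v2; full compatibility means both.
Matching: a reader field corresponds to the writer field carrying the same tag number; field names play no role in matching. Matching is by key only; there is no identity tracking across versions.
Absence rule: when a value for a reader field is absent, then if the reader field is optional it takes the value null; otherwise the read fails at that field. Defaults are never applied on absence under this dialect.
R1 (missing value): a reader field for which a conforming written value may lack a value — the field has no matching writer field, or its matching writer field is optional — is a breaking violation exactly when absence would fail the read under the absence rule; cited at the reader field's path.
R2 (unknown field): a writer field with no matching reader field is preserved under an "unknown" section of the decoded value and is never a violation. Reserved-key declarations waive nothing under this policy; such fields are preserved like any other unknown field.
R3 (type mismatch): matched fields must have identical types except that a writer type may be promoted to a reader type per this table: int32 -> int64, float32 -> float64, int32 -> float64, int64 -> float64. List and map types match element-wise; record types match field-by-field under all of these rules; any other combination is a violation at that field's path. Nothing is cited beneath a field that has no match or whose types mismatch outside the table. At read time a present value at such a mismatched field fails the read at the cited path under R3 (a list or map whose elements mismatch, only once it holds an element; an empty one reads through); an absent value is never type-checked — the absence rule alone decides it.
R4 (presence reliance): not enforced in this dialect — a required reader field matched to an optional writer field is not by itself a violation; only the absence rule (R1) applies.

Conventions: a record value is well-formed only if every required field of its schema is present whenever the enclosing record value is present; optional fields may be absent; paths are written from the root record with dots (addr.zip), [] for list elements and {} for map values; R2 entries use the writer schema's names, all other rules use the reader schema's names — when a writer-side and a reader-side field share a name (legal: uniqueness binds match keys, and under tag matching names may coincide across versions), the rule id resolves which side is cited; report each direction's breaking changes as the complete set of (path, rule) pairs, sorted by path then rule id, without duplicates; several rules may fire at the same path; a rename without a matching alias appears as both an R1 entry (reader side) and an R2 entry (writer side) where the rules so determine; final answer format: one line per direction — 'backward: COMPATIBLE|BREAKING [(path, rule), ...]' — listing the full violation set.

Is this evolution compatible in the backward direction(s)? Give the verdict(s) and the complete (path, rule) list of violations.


backward: BREAKING [(archived, R1)]

in Order below, arrows point writer -> reader
backward on Order — v2 reading data written by v1:
  string -> string, writer required: phone aligns to phone
  bool -> bool, writer optional: verified aligns to verified
  archived: no writer-side match
  writer extras: unknown to reader
  writer checksum: unknown to reader
  breaking: (archived, R1)
  backward on Order therefore BREAKING (1)
checking off the Order differences that do not matter here:
  removed field extras from record Order -> no rule fires on it in Order's dialect; the asked verdict holds
  removed field checksum from record Order -> its effect on Order is confined to the forward direction, not asked


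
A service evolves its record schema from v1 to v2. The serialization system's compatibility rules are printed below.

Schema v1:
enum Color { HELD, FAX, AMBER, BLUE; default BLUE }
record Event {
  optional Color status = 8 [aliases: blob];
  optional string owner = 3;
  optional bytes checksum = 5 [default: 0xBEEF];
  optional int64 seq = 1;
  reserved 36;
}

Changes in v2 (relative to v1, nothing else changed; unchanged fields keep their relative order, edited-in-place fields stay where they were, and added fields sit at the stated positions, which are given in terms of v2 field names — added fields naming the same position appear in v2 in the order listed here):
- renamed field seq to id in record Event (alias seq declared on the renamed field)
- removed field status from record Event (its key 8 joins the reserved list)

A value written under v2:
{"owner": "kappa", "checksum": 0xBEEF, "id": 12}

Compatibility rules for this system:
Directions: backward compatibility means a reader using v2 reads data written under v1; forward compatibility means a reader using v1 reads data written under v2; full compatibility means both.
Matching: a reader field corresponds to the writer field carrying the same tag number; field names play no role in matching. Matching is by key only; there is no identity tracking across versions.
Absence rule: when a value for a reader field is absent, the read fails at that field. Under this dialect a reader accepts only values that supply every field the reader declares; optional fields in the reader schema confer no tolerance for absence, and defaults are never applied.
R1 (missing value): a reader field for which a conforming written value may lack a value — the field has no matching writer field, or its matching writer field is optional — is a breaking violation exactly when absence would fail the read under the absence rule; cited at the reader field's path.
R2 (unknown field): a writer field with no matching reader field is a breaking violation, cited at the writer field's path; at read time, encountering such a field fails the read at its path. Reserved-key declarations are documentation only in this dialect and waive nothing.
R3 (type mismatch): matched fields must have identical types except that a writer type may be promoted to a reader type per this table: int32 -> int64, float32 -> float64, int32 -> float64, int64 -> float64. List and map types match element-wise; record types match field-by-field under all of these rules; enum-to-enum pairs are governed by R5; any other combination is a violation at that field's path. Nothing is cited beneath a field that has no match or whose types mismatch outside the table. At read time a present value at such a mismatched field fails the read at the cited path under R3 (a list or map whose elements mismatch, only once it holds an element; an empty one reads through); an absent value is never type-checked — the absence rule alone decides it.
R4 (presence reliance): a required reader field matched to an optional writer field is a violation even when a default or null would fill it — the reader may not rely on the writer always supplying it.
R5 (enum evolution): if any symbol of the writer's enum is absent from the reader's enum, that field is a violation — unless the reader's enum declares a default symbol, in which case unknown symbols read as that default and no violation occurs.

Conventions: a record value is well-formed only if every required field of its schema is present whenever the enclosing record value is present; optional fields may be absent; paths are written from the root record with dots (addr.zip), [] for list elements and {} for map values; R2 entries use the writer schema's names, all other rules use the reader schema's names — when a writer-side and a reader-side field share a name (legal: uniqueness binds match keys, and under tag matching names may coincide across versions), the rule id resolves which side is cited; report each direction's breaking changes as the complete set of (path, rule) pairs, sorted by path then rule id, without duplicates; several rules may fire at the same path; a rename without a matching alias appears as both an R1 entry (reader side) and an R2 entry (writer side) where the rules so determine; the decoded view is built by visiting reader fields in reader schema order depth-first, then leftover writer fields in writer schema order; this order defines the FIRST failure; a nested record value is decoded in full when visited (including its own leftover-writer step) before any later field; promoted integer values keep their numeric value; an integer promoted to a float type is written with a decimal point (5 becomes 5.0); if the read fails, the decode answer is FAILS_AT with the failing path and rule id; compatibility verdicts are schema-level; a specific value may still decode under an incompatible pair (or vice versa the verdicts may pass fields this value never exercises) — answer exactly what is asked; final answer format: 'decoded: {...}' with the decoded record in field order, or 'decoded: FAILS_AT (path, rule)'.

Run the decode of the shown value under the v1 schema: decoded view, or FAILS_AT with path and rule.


decoded: FAILS_AT (status, R1)

the writer's type comes first in each Event pair
decode (reader v1):
  read fails at status under R1 (no fill)
  => FAILS_AT (status, R1)
remaining Event differences; none change what is asked:
  renamed field seq to id in record Event (alias seq declared on the renamed field) -> a verdict-level change on Event — the shown value reads the same


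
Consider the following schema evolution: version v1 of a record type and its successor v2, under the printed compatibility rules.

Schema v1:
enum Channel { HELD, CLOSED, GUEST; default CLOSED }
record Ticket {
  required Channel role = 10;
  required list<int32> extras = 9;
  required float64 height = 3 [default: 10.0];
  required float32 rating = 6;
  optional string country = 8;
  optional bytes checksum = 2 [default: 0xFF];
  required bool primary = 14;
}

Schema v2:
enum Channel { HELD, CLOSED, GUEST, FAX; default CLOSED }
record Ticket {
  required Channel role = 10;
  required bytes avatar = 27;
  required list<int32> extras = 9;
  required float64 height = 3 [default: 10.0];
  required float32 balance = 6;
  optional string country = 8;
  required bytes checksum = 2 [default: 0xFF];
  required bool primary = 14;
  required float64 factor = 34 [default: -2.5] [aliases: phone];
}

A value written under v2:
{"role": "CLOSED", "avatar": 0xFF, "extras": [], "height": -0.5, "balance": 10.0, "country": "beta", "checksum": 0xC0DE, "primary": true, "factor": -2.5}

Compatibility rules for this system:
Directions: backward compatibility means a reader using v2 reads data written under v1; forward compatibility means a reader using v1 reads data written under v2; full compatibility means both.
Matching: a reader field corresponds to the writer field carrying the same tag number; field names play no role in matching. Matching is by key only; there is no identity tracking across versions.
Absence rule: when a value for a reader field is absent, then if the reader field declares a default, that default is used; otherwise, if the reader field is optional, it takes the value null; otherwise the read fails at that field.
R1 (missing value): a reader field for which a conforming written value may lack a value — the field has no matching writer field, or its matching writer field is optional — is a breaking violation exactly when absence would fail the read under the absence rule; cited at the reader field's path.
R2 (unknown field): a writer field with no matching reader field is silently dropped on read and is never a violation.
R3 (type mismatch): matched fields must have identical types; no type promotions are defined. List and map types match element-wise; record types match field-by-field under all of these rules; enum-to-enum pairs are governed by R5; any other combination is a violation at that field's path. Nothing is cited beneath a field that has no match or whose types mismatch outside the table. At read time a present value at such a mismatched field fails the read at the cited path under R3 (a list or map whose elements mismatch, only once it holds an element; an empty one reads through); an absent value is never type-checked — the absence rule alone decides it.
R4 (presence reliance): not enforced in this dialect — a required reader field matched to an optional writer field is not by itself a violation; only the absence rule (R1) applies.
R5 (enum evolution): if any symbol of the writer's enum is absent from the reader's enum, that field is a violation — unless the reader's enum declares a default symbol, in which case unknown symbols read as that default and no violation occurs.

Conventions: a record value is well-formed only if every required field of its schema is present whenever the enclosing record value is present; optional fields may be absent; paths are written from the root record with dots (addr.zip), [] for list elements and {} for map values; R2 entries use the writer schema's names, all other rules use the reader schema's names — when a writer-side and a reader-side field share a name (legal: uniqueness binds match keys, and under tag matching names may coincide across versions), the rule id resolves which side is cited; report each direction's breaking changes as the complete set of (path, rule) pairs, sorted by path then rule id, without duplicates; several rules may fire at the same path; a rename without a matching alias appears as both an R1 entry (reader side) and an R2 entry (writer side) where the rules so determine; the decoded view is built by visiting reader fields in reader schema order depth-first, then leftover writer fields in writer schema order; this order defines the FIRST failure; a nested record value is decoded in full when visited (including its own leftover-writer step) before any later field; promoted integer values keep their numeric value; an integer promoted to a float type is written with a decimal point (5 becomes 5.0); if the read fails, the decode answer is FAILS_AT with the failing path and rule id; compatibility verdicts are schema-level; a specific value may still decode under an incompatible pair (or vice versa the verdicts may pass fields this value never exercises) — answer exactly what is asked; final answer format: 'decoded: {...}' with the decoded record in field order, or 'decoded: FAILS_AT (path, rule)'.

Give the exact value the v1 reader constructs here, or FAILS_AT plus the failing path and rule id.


each type pair in Ticket: writer, then reader
migrating the Ticket value to v1:
  role := "CLOSED"
  extras := []
  height := -0.5
  rating := 10.0 (from writer balance)
  country := "beta"
  checksum := 0xC0DE
  primary := true
  writer avatar: unmatched, discarded
  writer factor: unmatched, discarded
  => decoded: {"role": "CLOSED", "extras": [], "height": -0.5, "rating": 10.0, "country": "beta", "checksum": 0xC0DE, "primary": true}
remaining Ticket differences; none change what is asked:
  enum Channel (field role in record Ticket): symbol FAX added -> fires no rule on Ticket under this dialect and leaves the result unchanged
  renamed field rating to balance in record Ticket -> fires no rule on Ticket under this dialect and leaves the result unchanged
  added field factor to record Ticket: required float64, tag 34, default -2.5 (in v2 it sits last) -> fires no rule on Ticket under this dialect and leaves the result unchanged
  field checksum in record Ticket: optional changed to required -> fires no rule on Ticket under this dialect and leaves the result unchanged
  added field avatar to record Ticket: required bytes, tag 27 (in v2 it sits immediately before extras) -> shifts the Ticket verdicts, not this decode

decoded: {"role": "CLOSED", "extras": [], "height": -0.5, "rating": 10.0, "country": "beta", "checksum": 0xC0DE, "primary": true}
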